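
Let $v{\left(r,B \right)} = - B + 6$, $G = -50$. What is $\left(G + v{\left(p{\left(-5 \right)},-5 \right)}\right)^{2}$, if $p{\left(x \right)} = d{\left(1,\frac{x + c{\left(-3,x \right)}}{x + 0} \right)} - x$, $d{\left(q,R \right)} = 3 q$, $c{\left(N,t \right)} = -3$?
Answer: $1521$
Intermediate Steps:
$p{\left(x \right)} = 3 - x$ ($p{\left(x \right)} = 3 \cdot 1 - x = 3 - x$)
$v{\left(r,B \right)} = 6 - B$
$\left(G + v{\left(p{\left(-5 \right)},-5 \right)}\right)^{2} = \left(-50 + \left(6 - -5\right)\right)^{2} = \left(-50 + \left(6 + 5\right)\right)^{2} = \left(-50 + 11\right)^{2} = \left(-39\right)^{2} = 1521$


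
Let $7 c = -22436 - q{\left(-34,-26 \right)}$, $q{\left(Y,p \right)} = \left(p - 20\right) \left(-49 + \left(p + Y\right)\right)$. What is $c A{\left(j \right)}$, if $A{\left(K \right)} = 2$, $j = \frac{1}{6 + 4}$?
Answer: $- \frac{54900}{7} \approx -7842.9$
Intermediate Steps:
$j = \frac{1}{10} \approx 0.1$
$q{\left(Y,p \right)} = \left(-20 + p\right) \left(-49 + Y + p\right)$ ($q{\left(Y,p \right)} = \left(-20 + p\right) \left(-49 + \left(Y + p\right)\right) = \left(-20 + p\right) \left(-49 + Y + p\right)$)
$c = - \frac{27450}{7}$ ($c = \frac{-22436 - \left(980 + \left(-26\right)^{2} - -1794 - -680 - -884\right)}{7} = \frac{-22436 - \left(980 + 676 + 1794 + 680 + 884\right)}{7} = \frac{-22436 - 5014}{7} = \frac{1}{7} \left(-27450\right) = - \frac{27450}{7} \approx -3921.4$)
$c A{\left(j \right)} = \left(- \frac{27450}{7}\right) 2 = - \frac{54900}{7}$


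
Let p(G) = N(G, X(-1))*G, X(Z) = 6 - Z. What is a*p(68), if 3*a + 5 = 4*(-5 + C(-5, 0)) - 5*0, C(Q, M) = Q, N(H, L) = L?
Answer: -7140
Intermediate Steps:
p(G) = 7*G (p(G) = (6 - 1*(-1))*G = (6 + 1)*G = 7*G)
a = -15 (a = -5/3 + (4*(-5 - 5) - 5*0)/3 = -5/3 + (4*(-10) + 0)/3 = -5/3 + (-40 + 0)/3 = -5/3 + (⅓)*(-40) = -5/3 - 40/3 = -15)
a*p(68) = -105*68 = -15*476 = -7140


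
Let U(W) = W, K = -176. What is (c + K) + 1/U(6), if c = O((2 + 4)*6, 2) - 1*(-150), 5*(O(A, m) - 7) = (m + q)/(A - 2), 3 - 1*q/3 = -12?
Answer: -4732/255 ≈ -18.557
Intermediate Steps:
q = 45 (q = 9 - 3*(-12) = 9 + 36 = 45)
O(A, m) = 7 + (45 + m)/(5*(-2 + A)) (O(A, m) = 7 + ((m + 45)/(A - 2))/5 = 7 + ((45 + m)/(-2 + A))/5 = 7 + (45 + m)/(5*(-2 + A)))
c = 26737/170 (c = (-25 + 2 + 35*((2 + 4)*6))/(5*(-2 + (2 + 4)*6)) - 1*(-150) = (-25 + 2 + 35*(6*6))/(5*(-2 + 6*6)) + 150 = (-25 + 2 + 35*36)/(5*(-2 + 36)) + 150 = (⅕)*(-25 + 2 + 1260)/34 + 150 = (⅕)*(1/34)*1237 + 150 = 1237/170 + 150 = 26737/170 ≈ 157.28)
(c + K) + 1/U(6) = (26737/170 - 176) + 1/6 = -3183/170 + ⅙ = -4732/255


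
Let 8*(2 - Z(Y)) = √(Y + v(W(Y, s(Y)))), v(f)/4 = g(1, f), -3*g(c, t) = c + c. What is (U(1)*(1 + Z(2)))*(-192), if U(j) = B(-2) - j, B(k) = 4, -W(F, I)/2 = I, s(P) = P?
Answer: -1728 + 24*I*√6 ≈ -1728.0 + 58.788*I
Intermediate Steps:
g(c, t) = -2*c/3 (g(c, t) = -(c + c)/3 = -2*c/3)
W(F, I) = -2*I
v(f) = -8/3 (v(f) = 4*(-⅔*1) = 4*(-⅔) = -8/3)
U(j) = 4 - j
Z(Y) = 2 - √(-8/3 + Y)/8 (Z(Y) = 2 - √(Y - 8/3)/8 = 2 - √(-8/3 + Y)/8)
(U(1)*(1 + Z(2)))*(-192) = ((4 - 1*1)*(1 + (2 - √(-24 + 9*2)/24)))*(-192) = ((4 - 1)*(1 + (2 - √(-24 + 18)/24)))*(-192) = (3*(1 + (2 - I*√6/24)))*(-192) = (3*(3 - I*√6/24))*(-192) = (9 - I*√6/8)*(-192) = -1728 + 24*I*√6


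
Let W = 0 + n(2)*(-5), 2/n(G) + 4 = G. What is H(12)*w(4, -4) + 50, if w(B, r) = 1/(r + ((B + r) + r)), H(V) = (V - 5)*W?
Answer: 365/8 ≈ 45.625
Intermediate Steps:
n(G) = 2/(-4 + G)
W = 5 (W = 0 + (2/(-4 + 2))*(-5) = 0 + (2/(-2))*(-5) = 0 + (2*(-½))*(-5) = 0 - 1*(-5) = 0 + 5 = 5)
H(V) = -25 + 5*V (H(V) = (V - 5)*5 = (-5 + V)*5 = -25 + 5*V)
w(B, r) = 1/(B + 3*r) (w(B, r) = 1/(r + (B + 2*r)) = 1/(B + 3*r))
H(12)*w(4, -4) + 50 = (-25 + 5*12)/(4 + 3*(-4)) + 50 = (-25 + 60)/(4 - 12) + 50 = 35/(-8) + 50 = 35*(-⅛) + 50 = -35/8 + 50 = 365/8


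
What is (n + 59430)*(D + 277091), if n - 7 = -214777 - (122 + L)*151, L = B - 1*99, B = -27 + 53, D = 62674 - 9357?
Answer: -53770267512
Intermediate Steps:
D = 53317
B = 26
L = -73 (L = 26 - 1*99 = 26 - 99 = -73)
n = -222169 (n = 7 + (-214777 - (122 - 73)*151) = 7 + (-214777 - 49*151) = 7 + (-214777 - 1*7399) = 7 + (-214777 - 7399) = 7 - 222176 = -222169)
(n + 59430)*(D + 277091) = (-222169 + 59430)*(53317 + 277091) = -162739*330408 = -53770267512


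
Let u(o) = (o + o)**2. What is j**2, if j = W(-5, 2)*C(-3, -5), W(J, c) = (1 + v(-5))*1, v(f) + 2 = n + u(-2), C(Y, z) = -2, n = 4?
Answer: 1444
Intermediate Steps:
u(o) = 4*o**2 (u(o) = (2*o)**2 = 4*o**2)
v(f) = 18 (v(f) = -2 + (4 + 4*(-2)**2) = -2 + (4 + 4*4) = -2 + (4 + 16) = -2 + 20 = 18)
W(J, c) = 19 (W(J, c) = (1 + 18)*1 = 19*1 = 19)
j = -38 (j = 19*(-2) = -38)
j**2 = (-38)**2 = 1444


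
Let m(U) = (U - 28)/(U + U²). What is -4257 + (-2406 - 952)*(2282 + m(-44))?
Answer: -3626531305/473 ≈ -7.6671e+6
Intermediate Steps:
m(U) = (-28 + U)/(U + U²)
-4257 + (-2406 - 952)*(2282 + m(-44)) = -4257 + (-2406 - 952)*(2282 + (-28 - 44)/((-44)*(1 - 44))) = -4257 - 3358*(2282 - 1/44*(-72)/(-43)) = -4257 - 3358*(2282 - 1/44*(-1/43)*(-72)) = -4257 - 3358*(2282 - 18/473) = -4257 - 3358*1079368/473 = -4257 - 3624517744/473 = -3626531305/473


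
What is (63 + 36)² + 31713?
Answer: 41514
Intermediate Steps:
(63 + 36)² + 31713 = 99² + 31713 = 9801 + 31713 = 41514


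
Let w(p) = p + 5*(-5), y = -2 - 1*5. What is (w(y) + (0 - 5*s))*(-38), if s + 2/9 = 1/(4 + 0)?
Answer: 21983/18 ≈ 1221.3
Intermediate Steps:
s = 1/36 (s = -2/9 + 1/(4 + 0) = -2/9 + 1/4 = -2/9 + ¼ = 1/36 ≈ 0.027778)
y = -7 (y = -2 - 5 = -7)
w(p) = -25 + p (w(p) = p - 25 = -25 + p)
(w(y) + (0 - 5*s))*(-38) = ((-25 - 7) + (0 - 5*1/36))*(-38) = (-32 + (0 - 5/36))*(-38) = (-32 - 5/36)*(-38) = -1157/36*(-38) = 21983/18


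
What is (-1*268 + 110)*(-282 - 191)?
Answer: 74734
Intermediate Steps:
(-1*268 + 110)*(-282 - 191) = (-268 + 110)*(-473) = -158*(-473) = 74734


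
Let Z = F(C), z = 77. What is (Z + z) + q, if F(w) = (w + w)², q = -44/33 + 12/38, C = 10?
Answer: 27131/57 ≈ 475.98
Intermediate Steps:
q = -58/57 (q = -44*1/33 + 12*(1/38) = -4/3 + 6/19 = -58/57 ≈ -1.0175)
F(w) = 4*w² (F(w) = (2*w)² = 4*w²)
Z = 400 (Z = 4*10² = 4*100 = 400)
(Z + z) + q = (400 + 77) - 58/57 = 477 - 58/57 = 27131/57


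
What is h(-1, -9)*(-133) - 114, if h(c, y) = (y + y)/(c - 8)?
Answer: -380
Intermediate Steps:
h(c, y) = 2*y/(-8 + c) (h(c, y) = (2*y)/(-8 + c) = 2*y/(-8 + c))
h(-1, -9)*(-133) - 114 = (2*(-9)/(-8 - 1))*(-133) - 114 = (2*(-9)/(-9))*(-133) - 114 = (2*(-9)*(-⅑))*(-133) - 114 = 2*(-133) - 114 = -266 - 114 = -380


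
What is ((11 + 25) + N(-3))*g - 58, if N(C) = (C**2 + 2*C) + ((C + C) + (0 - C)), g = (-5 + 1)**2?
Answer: 518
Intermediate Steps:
g = 16 (g = (-4)**2 = 16)
N(C) = C**2 + 3*C (N(C) = (C**2 + 2*C) + (2*C - C) = (C**2 + 2*C) + C = C**2 + 3*C)
((11 + 25) + N(-3))*g - 58 = ((11 + 25) - 3*(3 - 3))*16 - 58 = (36 - 3*0)*16 - 58 = (36 + 0)*16 - 58 = 36*16 - 58 = 576 - 58 = 518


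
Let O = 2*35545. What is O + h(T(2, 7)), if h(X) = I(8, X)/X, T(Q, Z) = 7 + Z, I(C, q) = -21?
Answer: 142177/2 ≈ 71089.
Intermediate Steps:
h(X) = -21/X
O = 71090
O + h(T(2, 7)) = 71090 - 21/(7 + 7) = 71090 - 21/14 = 71090 - 21*1/14 = 71090 - 3/2 = 142177/2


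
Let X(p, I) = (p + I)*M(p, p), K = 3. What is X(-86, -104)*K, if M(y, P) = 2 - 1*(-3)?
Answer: -2850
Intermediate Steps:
M(y, P) = 5 (M(y, P) = 2 + 3 = 5)
X(p, I) = 5*I + 5*p (X(p, I) = (p + I)*5 = (I + p)*5 = 5*I + 5*p)
X(-86, -104)*K = (5*(-104) + 5*(-86))*3 = (-520 - 430)*3 = -950*3 = -2850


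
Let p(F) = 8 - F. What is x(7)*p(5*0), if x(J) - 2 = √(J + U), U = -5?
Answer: 16 + 8*√2 ≈ 27.314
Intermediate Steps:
x(J) = 2 + √(-5 + J) (x(J) = 2 + √(J - 5) = 2 + √(-5 + J))
x(7)*p(5*0) = (2 + √(-5 + 7))*(8 - 5*0) = (2 + √2)*(8 - 1*0) = (2 + √2)*(8 + 0) = (2 + √2)*8 = 16 + 8*√2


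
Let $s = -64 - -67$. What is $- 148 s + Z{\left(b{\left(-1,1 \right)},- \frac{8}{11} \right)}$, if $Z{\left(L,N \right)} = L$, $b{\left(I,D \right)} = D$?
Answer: $-443$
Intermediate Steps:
$s = 3$ ($s = -64 + 67 = 3$)
$- 148 s + Z{\left(b{\left(-1,1 \right)},- \frac{8}{11} \right)} = \left(-148\right) 3 + 1 = -444 + 1 = -443$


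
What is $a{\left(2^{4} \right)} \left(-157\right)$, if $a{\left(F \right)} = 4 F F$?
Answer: $-160768$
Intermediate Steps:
$a{\left(F \right)} = 4 F^{2}$
$a{\left(2^{4} \right)} \left(-157\right) = 4 \left(2^{4}\right)^{2} \left(-157\right) = 4 \cdot 16^{2} \left(-157\right) = 4 \cdot 256 \left(-157\right) = 1024 \left(-157\right) = -160768$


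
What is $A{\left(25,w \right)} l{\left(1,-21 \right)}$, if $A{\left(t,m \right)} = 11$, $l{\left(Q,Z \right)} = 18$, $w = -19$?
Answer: $198$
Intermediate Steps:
$A{\left(25,w \right)} l{\left(1,-21 \right)} = 11 \cdot 18 = 198$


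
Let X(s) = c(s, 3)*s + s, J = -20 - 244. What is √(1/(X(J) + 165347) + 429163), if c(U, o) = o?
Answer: 3*√1287085237793366/164291 ≈ 655.11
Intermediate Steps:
J = -264
X(s) = 4*s (X(s) = 3*s + s = 4*s)
√(1/(X(J) + 165347) + 429163) = √(1/(4*(-264) + 165347) + 429163) = √(1/(-1056 + 165347) + 429163) = √(1/164291 + 429163) = √(70507618434/164291) = 3*√1287085237793366/164291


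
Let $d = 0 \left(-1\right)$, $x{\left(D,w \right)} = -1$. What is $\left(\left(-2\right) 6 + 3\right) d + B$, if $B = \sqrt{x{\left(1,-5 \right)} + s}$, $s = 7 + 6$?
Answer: $2 \sqrt{3} \approx 3.4641$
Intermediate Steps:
$s = 13$
$B = 2 \sqrt{3}$ ($B = \sqrt{-1 + 13} = \sqrt{12} = 2 \sqrt{3} \approx 3.4641$)
$d = 0$
$\left(\left(-2\right) 6 + 3\right) d + B = \left(\left(-2\right) 6 + 3\right) 0 + 2 \sqrt{3} = \left(-12 + 3\right) 0 + 2 \sqrt{3} = \left(-9\right) 0 + 2 \sqrt{3} = 0 + 2 \sqrt{3} = 2 \sqrt{3}$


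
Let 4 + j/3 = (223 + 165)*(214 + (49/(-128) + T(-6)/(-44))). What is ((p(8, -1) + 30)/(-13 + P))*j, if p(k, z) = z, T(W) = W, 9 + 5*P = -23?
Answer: -12698605695/34144 ≈ -3.7191e+5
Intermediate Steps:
P = -32/5 (P = -9/5 + (⅕)*(-23) = -9/5 - 23/5 = -32/5 ≈ -6.4000)
j = 87576591/352 (j = -12 + 3*((223 + 165)*(214 + (49/(-128) - 6/(-44)))) = -12 + 3*(388*(214 + (49*(-1/128) - 6*(-1/44)))) = -12 + 3*(388*(214 + (-49/128 + 3/22))) = -12 + 3*(388*(214 - 347/1408)) = -12 + 3*(388*(300965/1408)) = -12 + 3*(29193605/352) = -12 + 87580815/352 = 87576591/352 ≈ 2.4880e+5)
((p(8, -1) + 30)/(-13 + P))*j = ((-1 + 30)/(-13 - 32/5))*(87576591/352) = (29/(-97/5))*(87576591/352) = (29*(-5/97))*(87576591/352) = -145/97*87576591/352 = -12698605695/34144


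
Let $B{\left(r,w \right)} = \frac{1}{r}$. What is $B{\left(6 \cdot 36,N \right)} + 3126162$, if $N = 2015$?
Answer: $\frac{675250993}{216} \approx 3.1262 \cdot 10^{6}$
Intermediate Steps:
$B{\left(6 \cdot 36,N \right)} + 3126162 = \frac{1}{6 \cdot 36} + 3126162 = \frac{1}{216} + 3126162 = \frac{675250993}{216}$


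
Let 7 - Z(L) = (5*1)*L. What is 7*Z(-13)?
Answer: 504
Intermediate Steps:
Z(L) = 7 - 5*L (Z(L) = 7 - 5*1*L = 7 - 5*L)
7*Z(-13) = 7*(7 - 5*(-13)) = 7*(7 + 65) = 7*72 = 504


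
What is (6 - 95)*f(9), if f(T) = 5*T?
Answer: -4005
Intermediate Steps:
(6 - 95)*f(9) = (6 - 95)*(5*9) = -89*45 = -4005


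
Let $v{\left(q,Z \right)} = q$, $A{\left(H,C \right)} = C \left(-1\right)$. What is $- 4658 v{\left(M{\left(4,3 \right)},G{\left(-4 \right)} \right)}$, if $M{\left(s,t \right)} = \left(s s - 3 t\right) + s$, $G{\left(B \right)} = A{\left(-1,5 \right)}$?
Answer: $-51238$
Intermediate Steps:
$A{\left(H,C \right)} = - C$
$G{\left(B \right)} = -5$ ($G{\left(B \right)} = \left(-1\right) 5 = -5$)
$M{\left(s,t \right)} = s + s^{2} - 3 t$ ($M{\left(s,t \right)} = \left(s^{2} - 3 t\right) + s = s + s^{2} - 3 t$)
$- 4658 v{\left(M{\left(4,3 \right)},G{\left(-4 \right)} \right)} = - 4658 \left(4 + 4^{2} - 9\right) = - 4658 \left(4 + 16 - 9\right) = \left(-4658\right) 11 = -51238$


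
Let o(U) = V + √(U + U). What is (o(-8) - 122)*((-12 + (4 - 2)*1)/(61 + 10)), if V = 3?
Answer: 1190/71 - 40*I/71 ≈ 16.761 - 0.56338*I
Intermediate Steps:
o(U) = 3 + √2*√U (o(U) = 3 + √(U + U) = 3 + √(2*U) = 3 + √2*√U)
(o(-8) - 122)*((-12 + (4 - 2)*1)/(61 + 10)) = ((3 + √2*√(-8)) - 122)*((-12 + (4 - 2)*1)/(61 + 10)) = ((3 + √2*(2*I*√2)) - 122)*((-12 + 2*1)/71) = ((3 + 4*I) - 122)*((-12 + 2)*(1/71)) = (-119 + 4*I)*(-10*1/71) = (-119 + 4*I)*(-10/71) = 1190/71 - 40*I/71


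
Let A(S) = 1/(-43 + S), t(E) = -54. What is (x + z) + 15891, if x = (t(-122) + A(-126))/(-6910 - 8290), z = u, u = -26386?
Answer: -26959546873/2568800 ≈ -10495.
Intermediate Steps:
z = -26386
x = 9127/2568800 (x = (-54 + 1/(-43 - 126))/(-6910 - 8290) = (-54 + 1/(-169))/(-15200) = (-54 - 1/169)*(-1/15200) = -9127/169*(-1/15200) = 9127/2568800 ≈ 0.0035530)
(x + z) + 15891 = (9127/2568800 - 26386) + 15891 = -67780347673/2568800 + 15891 = -26959546873/2568800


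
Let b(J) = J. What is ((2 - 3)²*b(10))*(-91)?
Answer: -910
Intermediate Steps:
((2 - 3)²*b(10))*(-91) = ((2 - 3)²*10)*(-91) = ((-1)²*10)*(-91) = (1*10)*(-91) = 10*(-91) = -910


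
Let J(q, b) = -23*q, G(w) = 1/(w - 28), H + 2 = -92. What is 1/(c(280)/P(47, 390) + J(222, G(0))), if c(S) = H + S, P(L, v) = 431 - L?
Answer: -64/326753 ≈ -0.00019587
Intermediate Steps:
H = -94 (H = -2 - 92 = -94)
G(w) = 1/(-28 + w)
c(S) = -94 + S
1/(c(280)/P(47, 390) + J(222, G(0))) = 1/((-94 + 280)/(431 - 1*47) - 23*222) = 1/(186/(431 - 47) - 5106) = 1/(186/384 - 5106) = 1/(186*(1/384) - 5106) = 1/(31/64 - 5106) = 1/(-326753/64) = -64/326753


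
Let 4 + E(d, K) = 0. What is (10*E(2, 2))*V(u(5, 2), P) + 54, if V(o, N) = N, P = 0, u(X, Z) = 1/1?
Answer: 54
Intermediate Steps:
u(X, Z) = 1
E(d, K) = -4 (E(d, K) = -4 + 0 = -4)
(10*E(2, 2))*V(u(5, 2), P) + 54 = (10*(-4))*0 + 54 = -40*0 + 54 = 0 + 54 = 54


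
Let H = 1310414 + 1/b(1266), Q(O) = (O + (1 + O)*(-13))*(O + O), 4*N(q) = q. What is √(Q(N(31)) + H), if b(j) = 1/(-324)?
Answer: 21*√2967 ≈ 1143.9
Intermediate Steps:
N(q) = q/4
b(j) = -1/324
Q(O) = 2*O*(-13 - 12*O) (Q(O) = (O + (-13 - 13*O))*(2*O) = (-13 - 12*O)*(2*O) = 2*O*(-13 - 12*O))
H = 1310090 (H = 1310414 + 1/(-1/324) = 1310414 - 324 = 1310090)
√(Q(N(31)) + H) = √(-2*(¼)*31*(13 + 12*((¼)*31)) + 1310090) = √(-2*31/4*(13 + 12*(31/4)) + 1310090) = √(-2*31/4*(13 + 93) + 1310090) = √(-2*31/4*106 + 1310090) = √(-1643 + 1310090) = √1308447 = 21*√2967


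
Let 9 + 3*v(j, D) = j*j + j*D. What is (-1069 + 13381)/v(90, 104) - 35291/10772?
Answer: -24220961/20886908 ≈ -1.1596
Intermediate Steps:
v(j, D) = -3 + j²/3 + D*j/3 (v(j, D) = -3 + (j*j + j*D)/3 = -3 + (j² + D*j)/3 = -3 + (j²/3 + D*j/3) = -3 + j²/3 + D*j/3)
(-1069 + 13381)/v(90, 104) - 35291/10772 = (-1069 + 13381)/(-3 + (⅓)*90² + (⅓)*104*90) - 35291/10772 = 12312/(-3 + (⅓)*8100 + 3120) - 35291*1/10772 = 12312/(-3 + 2700 + 3120) - 35291/10772 = 12312/5817 - 35291/10772 = 12312*(1/5817) - 35291/10772 = 4104/1939 - 35291/10772 = -24220961/20886908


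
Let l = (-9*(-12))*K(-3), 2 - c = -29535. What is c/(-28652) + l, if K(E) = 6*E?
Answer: -55729025/28652 ≈ -1945.0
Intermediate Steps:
c = 29537 (c = 2 - 1*(-29535) = 2 + 29535 = 29537)
l = -1944 (l = (-9*(-12))*(6*(-3)) = 108*(-18) = -1944)
c/(-28652) + l = 29537/(-28652) - 1944 = 29537*(-1/28652) - 1944 = -29537/28652 - 1944 = -55729025/28652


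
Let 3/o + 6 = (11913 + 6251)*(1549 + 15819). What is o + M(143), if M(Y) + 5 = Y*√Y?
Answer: -1577361727/315472346 + 143*√143 ≈ 1705.0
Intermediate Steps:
M(Y) = -5 + Y^(3/2) (M(Y) = -5 + Y*√Y = -5 + Y^(3/2))
o = 3/315472346 (o = 3/(-6 + (11913 + 6251)*(1549 + 15819)) = 3/(-6 + 18164*17368) = 3/(-6 + 315472352) = 3/315472346 ≈ 9.5095e-9)
o + M(143) = 3/315472346 + (-5 + 143^(3/2)) = 3/315472346 + (-5 + 143*√143) = -1577361727/315472346 + 143*√143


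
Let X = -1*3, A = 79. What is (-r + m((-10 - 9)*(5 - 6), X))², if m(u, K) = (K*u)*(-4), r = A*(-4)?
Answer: 295936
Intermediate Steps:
r = -316 (r = 79*(-4) = -316)
X = -3
m(u, K) = -4*K*u
(-r + m((-10 - 9)*(5 - 6), X))² = (-1*(-316) - 4*(-3)*(-10 - 9)*(5 - 6))² = (316 - 4*(-3)*(-19*(-1)))² = (316 - 4*(-3)*19)² = (316 + 228)² = 544² = 295936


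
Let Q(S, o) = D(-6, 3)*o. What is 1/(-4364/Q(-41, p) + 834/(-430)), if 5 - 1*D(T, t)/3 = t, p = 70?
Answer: -903/11134 ≈ -0.081103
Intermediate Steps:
D(T, t) = 15 - 3*t
Q(S, o) = 6*o (Q(S, o) = (15 - 3*3)*o = (15 - 9)*o = 6*o)
1/(-4364/Q(-41, p) + 834/(-430)) = 1/(-4364/(6*70) + 834/(-430)) = 1/(-4364/420 + 834*(-1/430)) = 1/(-4364*1/420 - 417/215) = 1/(-1091/105 - 417/215) = 1/(-11134/903) = -903/11134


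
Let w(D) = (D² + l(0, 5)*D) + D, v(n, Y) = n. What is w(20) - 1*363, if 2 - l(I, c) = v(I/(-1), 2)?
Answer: 97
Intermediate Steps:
l(I, c) = 2 + I (l(I, c) = 2 - I/(-1) = 2 - I*(-1) = 2 - (-1)*I = 2 + I)
w(D) = D² + 3*D (w(D) = (D² + (2 + 0)*D) + D = (D² + 2*D) + D = D² + 3*D)
w(20) - 1*363 = 20*(3 + 20) - 1*363 = 20*23 - 363 = 460 - 363 = 97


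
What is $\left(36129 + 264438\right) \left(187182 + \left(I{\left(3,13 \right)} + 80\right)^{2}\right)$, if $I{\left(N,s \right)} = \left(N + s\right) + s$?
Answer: $59831768721$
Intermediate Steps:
$I{\left(N,s \right)} = N + 2 s$
$\left(36129 + 264438\right) \left(187182 + \left(I{\left(3,13 \right)} + 80\right)^{2}\right) = \left(36129 + 264438\right) \left(187182 + \left(\left(3 + 2 \cdot 13\right) + 80\right)^{2}\right) = 300567 \left(187182 + \left(\left(3 + 26\right) + 80\right)^{2}\right) = 300567 \left(187182 + \left(29 + 80\right)^{2}\right) = 300567 \left(187182 + 109^{2}\right) = 300567 \left(187182 + 11881\right) = 300567 \cdot 199063 = 59831768721$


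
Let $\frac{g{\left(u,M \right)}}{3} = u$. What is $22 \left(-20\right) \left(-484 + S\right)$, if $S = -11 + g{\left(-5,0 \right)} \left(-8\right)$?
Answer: $165000$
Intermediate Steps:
$g{\left(u,M \right)} = 3 u$
$S = 109$ ($S = -11 + 3 \left(-5\right) \left(-8\right) = -11 - -120 = -11 + 120 = 109$)
$22 \left(-20\right) \left(-484 + S\right) = 22 \left(-20\right) \left(-484 + 109\right) = \left(-440\right) \left(-375\right) = 165000$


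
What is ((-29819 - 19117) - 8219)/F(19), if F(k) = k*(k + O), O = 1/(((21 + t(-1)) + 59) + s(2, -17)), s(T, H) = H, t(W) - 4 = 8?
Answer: -186375/1178 ≈ -158.21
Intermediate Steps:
t(W) = 12 (t(W) = 4 + 8 = 12)
O = 1/75 (O = 1/(((21 + 12) + 59) - 17) = 1/((33 + 59) - 17) = 1/(92 - 17) = 1/75 ≈ 0.013333)
F(k) = k*(1/75 + k) (F(k) = k*(k + 1/75) = k*(1/75 + k))
((-29819 - 19117) - 8219)/F(19) = ((-29819 - 19117) - 8219)/((19*(1/75 + 19))) = (-48936 - 8219)/((19*(1426/75))) = -57155/27094/75 = -57155*75/27094 = -186375/1178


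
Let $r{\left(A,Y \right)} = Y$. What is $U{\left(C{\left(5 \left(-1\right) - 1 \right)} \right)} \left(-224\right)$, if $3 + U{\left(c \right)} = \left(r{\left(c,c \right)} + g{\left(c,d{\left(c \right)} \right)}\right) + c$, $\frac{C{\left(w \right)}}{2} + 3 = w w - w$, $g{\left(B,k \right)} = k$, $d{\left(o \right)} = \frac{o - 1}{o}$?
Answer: $- \frac{1345232}{39} \approx -34493.0$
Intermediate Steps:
$d{\left(o \right)} = \frac{-1 + o}{o}$ ($d{\left(o \right)} = \frac{o - 1}{o} = \frac{-1 + o}{o}$)
$C{\left(w \right)} = -6 - 2 w + 2 w^{2}$ ($C{\left(w \right)} = -6 + 2 \left(w w - w\right) = -6 + 2 \left(w^{2} - w\right) = -6 + \left(- 2 w + 2 w^{2}\right) = -6 - 2 w + 2 w^{2}$)
$U{\left(c \right)} = -3 + 2 c + \frac{-1 + c}{c}$ ($U{\left(c \right)} = -3 + \left(\left(c + \frac{-1 + c}{c}\right) + c\right) = -3 + \left(2 c + \frac{-1 + c}{c}\right) = -3 + 2 c + \frac{-1 + c}{c}$)
$U{\left(C{\left(5 \left(-1\right) - 1 \right)} \right)} \left(-224\right) = \left(-2 - \frac{1}{-6 - 2 \left(5 \left(-1\right) - 1\right) + 2 \left(5 \left(-1\right) - 1\right)^{2}} + 2 \left(-6 - 2 \left(5 \left(-1\right) - 1\right) + 2 \left(5 \left(-1\right) - 1\right)^{2}\right)\right) \left(-224\right) = \left(-2 - \frac{1}{-6 - 2 \left(-5 - 1\right) + 2 \left(-5 - 1\right)^{2}} + 2 \left(-6 - 2 \left(-5 - 1\right) + 2 \left(-5 - 1\right)^{2}\right)\right) \left(-224\right) = \left(-2 - \frac{1}{-6 - -12 + 2 \left(-6\right)^{2}} + 2 \left(-6 - -12 + 2 \left(-6\right)^{2}\right)\right) \left(-224\right) = \left(-2 - \frac{1}{-6 + 12 + 2 \cdot 36} + 2 \left(-6 + 12 + 2 \cdot 36\right)\right) \left(-224\right) = \left(-2 - \frac{1}{-6 + 12 + 72} + 2 \left(-6 + 12 + 72\right)\right) \left(-224\right) = \left(-2 - \frac{1}{78} + 2 \cdot 78\right) \left(-224\right) = \left(-2 - \frac{1}{78} + 156\right) \left(-224\right) = \frac{12011}{78} \left(-224\right) = - \frac{1345232}{39}$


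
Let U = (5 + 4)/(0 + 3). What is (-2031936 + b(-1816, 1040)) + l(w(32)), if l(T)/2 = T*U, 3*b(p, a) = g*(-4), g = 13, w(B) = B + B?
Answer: -6094708/3 ≈ -2.0316e+6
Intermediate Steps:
w(B) = 2*B
U = 3 (U = 9/3 = 9*(⅓) = 3)
b(p, a) = -52/3 (b(p, a) = (13*(-4))/3 = (⅓)*(-52) = -52/3)
l(T) = 6*T (l(T) = 2*(T*3) = 2*(3*T) = 6*T)
(-2031936 + b(-1816, 1040)) + l(w(32)) = (-2031936 - 52/3) + 6*(2*32) = -6095860/3 + 6*64 = -6095860/3 + 384 = -6094708/3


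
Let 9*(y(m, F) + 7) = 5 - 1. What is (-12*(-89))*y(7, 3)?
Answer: -21004/3 ≈ -7001.3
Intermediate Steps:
y(m, F) = -59/9 (y(m, F) = -7 + (5 - 1)/9 = -7 + (⅑)*4 = -7 + 4/9 = -59/9)
(-12*(-89))*y(7, 3) = -12*(-89)*(-59/9) = 1068*(-59/9) = -21004/3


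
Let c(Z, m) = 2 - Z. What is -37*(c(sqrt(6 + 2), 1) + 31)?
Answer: -1221 + 74*sqrt(2) ≈ -1116.3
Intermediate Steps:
-37*(c(sqrt(6 + 2), 1) + 31) = -37*((2 - sqrt(6 + 2)) + 31) = -37*((2 - sqrt(8)) + 31) = -37*((2 - 2*sqrt(2)) + 31) = -37*(33 - 2*sqrt(2)) = -1221 + 74*sqrt(2)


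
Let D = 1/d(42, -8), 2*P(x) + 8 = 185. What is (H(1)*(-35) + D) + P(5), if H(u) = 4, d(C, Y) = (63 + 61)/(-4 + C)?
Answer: -1587/31 ≈ -51.194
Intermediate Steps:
d(C, Y) = 124/(-4 + C)
P(x) = 177/2 (P(x) = -4 + (½)*185 = -4 + 185/2 = 177/2)
D = 19/62 (D = 1/(124/(-4 + 42)) = 1/(124/38) = 1/(124*(1/38)) = 1/(62/19) = 19/62 ≈ 0.30645)
(H(1)*(-35) + D) + P(5) = (4*(-35) + 19/62) + 177/2 = (-140 + 19/62) + 177/2 = -8661/62 + 177/2 = -1587/31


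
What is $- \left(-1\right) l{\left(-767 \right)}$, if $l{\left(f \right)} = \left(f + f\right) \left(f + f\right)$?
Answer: $2353156$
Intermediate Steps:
$l{\left(f \right)} = 4 f^{2}$ ($l{\left(f \right)} = 2 f 2 f = 4 f^{2}$)
$- \left(-1\right) l{\left(-767 \right)} = - \left(-1\right) 4 \left(-767\right)^{2} = - \left(-1\right) 4 \cdot 588289 = - \left(-1\right) 2353156 = \left(-1\right) \left(-2353156\right) = 2353156$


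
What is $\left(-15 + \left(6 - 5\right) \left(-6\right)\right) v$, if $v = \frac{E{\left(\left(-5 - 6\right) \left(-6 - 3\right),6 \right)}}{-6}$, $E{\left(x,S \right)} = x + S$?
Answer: $\frac{735}{2} \approx 367.5$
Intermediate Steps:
$E{\left(x,S \right)} = S + x$
$v = - \frac{35}{2}$ ($v = \frac{6 + \left(-5 - 6\right) \left(-6 - 3\right)}{-6} = \left(6 - -99\right) \left(- \frac{1}{6}\right) = \left(6 + 99\right) \left(- \frac{1}{6}\right) = 105 \left(- \frac{1}{6}\right) = - \frac{35}{2} \approx -17.5$)
$\left(-15 + \left(6 - 5\right) \left(-6\right)\right) v = \left(-15 + \left(6 - 5\right) \left(-6\right)\right) \left(- \frac{35}{2}\right) = \left(-15 + 1 \left(-6\right)\right) \left(- \frac{35}{2}\right) = \left(-15 - 6\right) \left(- \frac{35}{2}\right) = \left(-21\right) \left(- \frac{35}{2}\right) = \frac{735}{2}$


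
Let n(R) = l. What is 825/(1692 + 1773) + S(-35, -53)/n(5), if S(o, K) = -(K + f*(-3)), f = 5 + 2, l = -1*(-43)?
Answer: 1769/903 ≈ 1.9590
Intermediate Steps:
l = 43
f = 7
n(R) = 43
S(o, K) = 21 - K (S(o, K) = -(K + 7*(-3)) = -(K - 21) = -(-21 + K) = 21 - K)
825/(1692 + 1773) + S(-35, -53)/n(5) = 825/(1692 + 1773) + (21 - 1*(-53))/43 = 825/3465 + (21 + 53)*(1/43) = 825*(1/3465) + 74*(1/43) = 5/21 + 74/43 = 1769/903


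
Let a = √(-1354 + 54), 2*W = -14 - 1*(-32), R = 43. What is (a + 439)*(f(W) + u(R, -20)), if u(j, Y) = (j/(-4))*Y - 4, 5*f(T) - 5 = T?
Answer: 469291/5 + 2138*I*√13 ≈ 93858.0 + 7708.7*I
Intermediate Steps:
W = 9 (W = (-14 - 1*(-32))/2 = (-14 + 32)/2 = (½)*18 = 9)
f(T) = 1 + T/5
a = 10*I*√13 (a = √(-1300) = 10*I*√13 ≈ 36.056*I)
u(j, Y) = -4 - Y*j/4 (u(j, Y) = (j*(-¼))*Y - 4 = (-j/4)*Y - 4 = -Y*j/4 - 4 = -4 - Y*j/4)
(a + 439)*(f(W) + u(R, -20)) = (10*I*√13 + 439)*((1 + (⅕)*9) + (-4 - ¼*(-20)*43)) = (439 + 10*I*√13)*((1 + 9/5) + (-4 + 215)) = (439 + 10*I*√13)*(14/5 + 211) = (439 + 10*I*√13)*(1069/5) = 469291/5 + 2138*I*√13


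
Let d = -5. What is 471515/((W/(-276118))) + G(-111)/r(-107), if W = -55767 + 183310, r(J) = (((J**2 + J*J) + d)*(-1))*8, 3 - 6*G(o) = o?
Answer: -1834169955498169/1796825784 ≈ -1.0208e+6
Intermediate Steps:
G(o) = 1/2 - o/6
r(J) = 40 - 16*J**2 (r(J) = (((J**2 + J*J) - 5)*(-1))*8 = (((J**2 + J**2) - 5)*(-1))*8 = ((2*J**2 - 5)*(-1))*8 = ((-5 + 2*J**2)*(-1))*8 = (5 - 2*J**2)*8 = 40 - 16*J**2)
W = 127543
471515/((W/(-276118))) + G(-111)/r(-107) = 471515/((127543/(-276118))) + (1/2 - 1/6*(-111))/(40 - 16*(-107)**2) = 471515/((127543*(-1/276118))) + (1/2 + 37/2)/(40 - 16*11449) = 471515/(-127543/276118) + 19/(40 - 183184) = 471515*(-276118/127543) + 19/(-183144) = -130193778770/127543 + 19*(-1/183144) = -130193778770/127543 - 19/183144 = -1834169955498169/1796825784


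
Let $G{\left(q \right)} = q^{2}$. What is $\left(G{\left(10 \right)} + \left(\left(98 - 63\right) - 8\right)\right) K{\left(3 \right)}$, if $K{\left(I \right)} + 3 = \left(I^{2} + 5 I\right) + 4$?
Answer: $3175$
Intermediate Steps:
$K{\left(I \right)} = 1 + I^{2} + 5 I$ ($K{\left(I \right)} = -3 + \left(\left(I^{2} + 5 I\right) + 4\right) = -3 + \left(4 + I^{2} + 5 I\right) = 1 + I^{2} + 5 I$)
$\left(G{\left(10 \right)} + \left(\left(98 - 63\right) - 8\right)\right) K{\left(3 \right)} = \left(10^{2} + \left(\left(98 - 63\right) - 8\right)\right) \left(1 + 3^{2} + 5 \cdot 3\right) = \left(100 + \left(\left(98 - 63\right) - 8\right)\right) \left(1 + 9 + 15\right) = \left(100 + \left(\left(98 - 63\right) - 8\right)\right) 25 = \left(100 + \left(35 - 8\right)\right) 25 = \left(100 + 27\right) 25 = 127 \cdot 25 = 3175$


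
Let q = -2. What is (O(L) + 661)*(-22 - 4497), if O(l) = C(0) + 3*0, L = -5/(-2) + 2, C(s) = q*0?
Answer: -2987059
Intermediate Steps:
C(s) = 0 (C(s) = -2*0 = 0)
L = 9/2 (L = -1/2*(-5) + 2 = 5/2 + 2 = 9/2 ≈ 4.5000)
O(l) = 0 (O(l) = 0 + 3*0 = 0 + 0 = 0)
(O(L) + 661)*(-22 - 4497) = (0 + 661)*(-22 - 4497) = 661*(-4519) = -2987059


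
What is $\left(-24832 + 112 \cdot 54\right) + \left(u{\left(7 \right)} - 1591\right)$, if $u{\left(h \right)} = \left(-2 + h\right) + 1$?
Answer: $-20369$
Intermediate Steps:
$u{\left(h \right)} = -1 + h$
$\left(-24832 + 112 \cdot 54\right) + \left(u{\left(7 \right)} - 1591\right) = \left(-24832 + 112 \cdot 54\right) + \left(\left(-1 + 7\right) - 1591\right) = \left(-24832 + 6048\right) + \left(6 - 1591\right) = -18784 - 1585 = -20369$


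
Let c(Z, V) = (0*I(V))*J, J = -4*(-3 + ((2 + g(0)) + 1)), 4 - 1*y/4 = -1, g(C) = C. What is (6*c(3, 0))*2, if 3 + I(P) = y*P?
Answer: 0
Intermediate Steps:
y = 20 (y = 16 - 4*(-1) = 16 + 4 = 20)
I(P) = -3 + 20*P
J = 0 (J = -4*(-3 + ((2 + 0) + 1)) = -4*(-3 + (2 + 1)) = -4*(-3 + 3) = -4*0 = 0)
c(Z, V) = 0 (c(Z, V) = (0*(-3 + 20*V))*0 = 0*0 = 0)
(6*c(3, 0))*2 = (6*0)*2 = 0*2 = 0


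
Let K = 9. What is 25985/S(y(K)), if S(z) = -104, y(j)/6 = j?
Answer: -25985/104 ≈ -249.86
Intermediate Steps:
y(j) = 6*j
25985/S(y(K)) = 25985/(-104) = 25985*(-1/104) = -25985/104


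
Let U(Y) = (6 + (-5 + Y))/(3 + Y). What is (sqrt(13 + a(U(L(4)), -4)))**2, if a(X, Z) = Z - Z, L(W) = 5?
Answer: 13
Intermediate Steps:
U(Y) = (1 + Y)/(3 + Y)
a(X, Z) = 0
(sqrt(13 + a(U(L(4)), -4)))**2 = (sqrt(13 + 0))**2 = (sqrt(13))**2 = 13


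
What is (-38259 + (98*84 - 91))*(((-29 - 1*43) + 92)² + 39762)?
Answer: -1209599116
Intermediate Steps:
(-38259 + (98*84 - 91))*(((-29 - 1*43) + 92)² + 39762) = (-38259 + (8232 - 91))*(((-29 - 43) + 92)² + 39762) = (-38259 + 8141)*((-72 + 92)² + 39762) = -30118*(20² + 39762) = -30118*(400 + 39762) = -30118*40162 = -1209599116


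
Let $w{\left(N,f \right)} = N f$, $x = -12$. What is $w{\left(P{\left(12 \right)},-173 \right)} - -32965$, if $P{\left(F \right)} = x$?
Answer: $35041$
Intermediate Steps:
$P{\left(F \right)} = -12$
$w{\left(P{\left(12 \right)},-173 \right)} - -32965 = \left(-12\right) \left(-173\right) - -32965 = 2076 + 32965 = 35041$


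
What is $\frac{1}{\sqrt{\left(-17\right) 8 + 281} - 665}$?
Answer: $- \frac{133}{88416} - \frac{\sqrt{145}}{442080} \approx -0.0015315$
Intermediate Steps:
$\frac{1}{\sqrt{\left(-17\right) 8 + 281} - 665} = \frac{1}{\sqrt{-136 + 281} - 665} = \frac{1}{\sqrt{145} - 665} = \frac{1}{-665 + \sqrt{145}}$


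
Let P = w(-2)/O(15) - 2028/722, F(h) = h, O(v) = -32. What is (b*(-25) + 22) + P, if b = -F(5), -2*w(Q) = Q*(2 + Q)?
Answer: 52053/361 ≈ 144.19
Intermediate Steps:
w(Q) = -Q*(2 + Q)/2
P = -1014/361 (P = -½*(-2)*(2 - 2)/(-32) - 2028/722 = -½*(-2)*0*(-1/32) - 2028*1/722 = 0*(-1/32) - 1014/361 = 0 - 1014/361 = -1014/361 ≈ -2.8089)
b = -5 (b = -1*5 = -5)
(b*(-25) + 22) + P = (-5*(-25) + 22) - 1014/361 = (125 + 22) - 1014/361 = 147 - 1014/361 = 52053/361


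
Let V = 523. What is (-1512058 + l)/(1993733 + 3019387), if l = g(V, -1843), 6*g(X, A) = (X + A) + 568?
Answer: -453655/1503936 ≈ -0.30165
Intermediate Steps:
g(X, A) = 284/3 + A/6 + X/6 (g(X, A) = ((X + A) + 568)/6 = ((A + X) + 568)/6 = (568 + A + X)/6 = 284/3 + A/6 + X/6)
l = -376/3 (l = 284/3 + (⅙)*(-1843) + (⅙)*523 = 284/3 - 1843/6 + 523/6 = -376/3 ≈ -125.33)
(-1512058 + l)/(1993733 + 3019387) = (-1512058 - 376/3)/(1993733 + 3019387) = -4536550/3/5013120 = -4536550/3*1/5013120 = -453655/1503936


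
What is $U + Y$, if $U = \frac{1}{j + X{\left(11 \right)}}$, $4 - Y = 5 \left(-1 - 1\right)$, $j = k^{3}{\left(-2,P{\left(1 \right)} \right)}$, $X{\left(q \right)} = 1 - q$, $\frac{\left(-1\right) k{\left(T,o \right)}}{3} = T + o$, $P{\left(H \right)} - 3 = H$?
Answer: $\frac{3163}{226} \approx 13.996$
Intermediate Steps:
$P{\left(H \right)} = 3 + H$
$k{\left(T,o \right)} = - 3 T - 3 o$ ($k{\left(T,o \right)} = - 3 \left(T + o\right) = - 3 T - 3 o$)
$j = -216$ ($j = \left(\left(-3\right) \left(-2\right) - 3 \left(3 + 1\right)\right)^{3} = \left(6 - 12\right)^{3} = \left(-6\right)^{3} = -216$)
$Y = 14$ ($Y = 4 - 5 \left(-1 - 1\right) = 4 - 5 \left(-2\right) = 4 - -10 = 4 + 10 = 14$)
$U = - \frac{1}{226}$ ($U = \frac{1}{-216 + \left(1 - 11\right)} = \frac{1}{-216 - 10} = \frac{1}{-226} = - \frac{1}{226} \approx -0.0044248$)
$U + Y = - \frac{1}{226} + 14 = \frac{3163}{226}$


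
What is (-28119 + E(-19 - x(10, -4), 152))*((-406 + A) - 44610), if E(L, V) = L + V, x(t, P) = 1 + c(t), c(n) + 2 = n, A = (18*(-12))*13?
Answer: 1338832880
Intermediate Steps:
A = -2808 (A = -216*13 = -2808)
c(n) = -2 + n
x(t, P) = -1 + t (x(t, P) = 1 + (-2 + t) = -1 + t)
(-28119 + E(-19 - x(10, -4), 152))*((-406 + A) - 44610) = (-28119 + ((-19 - (-1 + 10)) + 152))*((-406 - 2808) - 44610) = (-28119 + ((-19 - 1*9) + 152))*(-3214 - 44610) = (-28119 + ((-19 - 9) + 152))*(-47824) = (-28119 + (-28 + 152))*(-47824) = (-28119 + 124)*(-47824) = -27995*(-47824) = 1338832880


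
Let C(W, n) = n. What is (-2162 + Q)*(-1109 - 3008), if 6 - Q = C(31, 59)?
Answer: 9119155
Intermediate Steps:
Q = -53 (Q = 6 - 1*59 = 6 - 59 = -53)
(-2162 + Q)*(-1109 - 3008) = (-2162 - 53)*(-1109 - 3008) = -2215*(-4117) = 9119155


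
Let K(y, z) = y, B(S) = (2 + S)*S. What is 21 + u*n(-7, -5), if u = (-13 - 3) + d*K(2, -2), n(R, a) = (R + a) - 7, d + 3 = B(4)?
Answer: -473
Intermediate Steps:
B(S) = S*(2 + S)
d = 21 (d = -3 + 4*(2 + 4) = -3 + 4*6 = -3 + 24 = 21)
n(R, a) = -7 + R + a
u = 26 (u = (-13 - 3) + 21*2 = -16 + 42 = 26)
21 + u*n(-7, -5) = 21 + 26*(-7 - 7 - 5) = 21 + 26*(-19) = 21 - 494 = -473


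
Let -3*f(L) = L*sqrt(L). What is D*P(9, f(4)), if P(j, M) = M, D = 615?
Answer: -1640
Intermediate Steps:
f(L) = -L**(3/2)/3 (f(L) = -L*sqrt(L)/3 = -L**(3/2)/3)
D*P(9, f(4)) = 615*(-4**(3/2)/3) = 615*(-1/3*8) = 615*(-8/3) = -1640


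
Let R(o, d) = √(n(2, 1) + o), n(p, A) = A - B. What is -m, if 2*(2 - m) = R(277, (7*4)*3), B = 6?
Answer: -2 + 2*√17 ≈ 6.2462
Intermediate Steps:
n(p, A) = -6 + A (n(p, A) = A - 1*6 = A - 6 = -6 + A)
R(o, d) = √(-5 + o) (R(o, d) = √((-6 + 1) + o) = √(-5 + o))
m = 2 - 2*√17 (m = 2 - √(-5 + 277)/2 = 2 - 2*√17 ≈ -6.2462)
-m = -(2 - 2*√17) = -2 + 2*√17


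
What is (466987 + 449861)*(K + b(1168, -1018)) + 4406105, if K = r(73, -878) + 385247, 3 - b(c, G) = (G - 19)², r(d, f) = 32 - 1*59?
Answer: -632754573703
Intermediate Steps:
r(d, f) = -27 (r(d, f) = 32 - 59 = -27)
b(c, G) = 3 - (-19 + G)² (b(c, G) = 3 - (G - 19)² = 3 - (-19 + G)²)
K = 385220 (K = -27 + 385247 = 385220)
(466987 + 449861)*(K + b(1168, -1018)) + 4406105 = (466987 + 449861)*(385220 + (3 - (-19 - 1018)²)) + 4406105 = 916848*(385220 + (3 - 1*(-1037)²)) + 4406105 = 916848*(385220 + (3 - 1*1075369)) + 4406105 = 916848*(385220 + (3 - 1075369)) + 4406105 = 916848*(385220 - 1075366) + 4406105 = 916848*(-690146) + 4406105 = -632758979808 + 4406105 = -632754573703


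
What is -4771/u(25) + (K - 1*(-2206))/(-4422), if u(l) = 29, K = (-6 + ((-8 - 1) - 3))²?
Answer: -962306/5829 ≈ -165.09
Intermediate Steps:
K = 324 (K = (-6 + (-9 - 3))² = (-6 - 12)² = (-18)² = 324)
-4771/u(25) + (K - 1*(-2206))/(-4422) = -4771/29 + (324 - 1*(-2206))/(-4422) = -4771*1/29 + (324 + 2206)*(-1/4422) = -4771/29 + 2530*(-1/4422) = -4771/29 - 115/201 = -962306/5829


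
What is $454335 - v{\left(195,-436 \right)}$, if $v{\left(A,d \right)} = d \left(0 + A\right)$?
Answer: $539355$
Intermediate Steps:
$v{\left(A,d \right)} = A d$ ($v{\left(A,d \right)} = d A = A d$)
$454335 - v{\left(195,-436 \right)} = 454335 - 195 \left(-436\right) = 454335 - -85020 = 454335 + 85020 = 539355$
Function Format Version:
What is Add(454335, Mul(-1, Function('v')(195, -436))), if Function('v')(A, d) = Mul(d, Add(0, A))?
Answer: 539355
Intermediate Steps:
Function('v')(A, d) = Mul(A, d) (Function('v')(A, d) = Mul(d, A) = Mul(A, d))
Add(454335, Mul(-1, Function('v')(195, -436))) = Add(454335, Mul(-1, Mul(195, -436))) = Add(454335, Mul(-1, -85020)) = Add(454335, 85020) = 539355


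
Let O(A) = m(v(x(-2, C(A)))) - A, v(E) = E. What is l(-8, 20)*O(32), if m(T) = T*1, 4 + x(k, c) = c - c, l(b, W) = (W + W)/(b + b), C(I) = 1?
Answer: 90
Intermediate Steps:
l(b, W) = W/b (l(b, W) = (2*W)/((2*b)) = (2*W)*(1/(2*b)) = W/b)
x(k, c) = -4 (x(k, c) = -4 + (c - c) = -4 + 0 = -4)
m(T) = T
O(A) = -4 - A
l(-8, 20)*O(32) = (20/(-8))*(-4 - 1*32) = (20*(-1/8))*(-4 - 32) = -5/2*(-36) = 90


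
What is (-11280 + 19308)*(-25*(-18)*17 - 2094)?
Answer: 44603568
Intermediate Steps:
(-11280 + 19308)*(-25*(-18)*17 - 2094) = 8028*(450*17 - 2094) = 8028*(7650 - 2094) = 8028*5556 = 44603568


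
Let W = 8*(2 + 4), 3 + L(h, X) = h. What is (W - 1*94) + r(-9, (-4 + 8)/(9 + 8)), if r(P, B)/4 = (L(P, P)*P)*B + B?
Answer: 962/17 ≈ 56.588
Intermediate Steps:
L(h, X) = -3 + h
W = 48 (W = 8*6 = 48)
r(P, B) = 4*B + 4*B*P*(-3 + P) (r(P, B) = 4*(((-3 + P)*P)*B + B) = 4*((P*(-3 + P))*B + B) = 4*(B*P*(-3 + P) + B) = 4*(B + B*P*(-3 + P)) = 4*B + 4*B*P*(-3 + P))
(W - 1*94) + r(-9, (-4 + 8)/(9 + 8)) = (48 - 1*94) + 4*((-4 + 8)/(9 + 8))*(1 - 9*(-3 - 9)) = (48 - 94) + 4*(4/17)*(1 - 9*(-12)) = -46 + 4*(4*(1/17))*(1 + 108) = -46 + 4*(4/17)*109 = -46 + 1744/17 = 962/17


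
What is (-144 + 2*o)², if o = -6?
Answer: 24336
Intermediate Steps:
(-144 + 2*o)² = (-144 + 2*(-6))² = (-144 - 12)² = (-156)² = 24336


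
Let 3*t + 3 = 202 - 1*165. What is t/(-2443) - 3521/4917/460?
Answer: -11411921/1841875420 ≈ -0.0061958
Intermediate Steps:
t = 34/3 (t = -1 + (202 - 1*165)/3 = -1 + (202 - 165)/3 = -1 + (⅓)*37 = -1 + 37/3 = 34/3 ≈ 11.333)
t/(-2443) - 3521/4917/460 = (34/3)/(-2443) - 3521/4917/460 = (34/3)*(-1/2443) - 3521*1/4917*(1/460) = -34/7329 - 3521/4917*1/460 = -34/7329 - 3521/2261820 = -11411921/1841875420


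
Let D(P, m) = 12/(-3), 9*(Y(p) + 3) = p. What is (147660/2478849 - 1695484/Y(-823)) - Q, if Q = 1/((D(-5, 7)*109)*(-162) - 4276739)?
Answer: 26516535735267769293/1477059751869425 ≈ 17952.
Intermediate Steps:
Y(p) = -3 + p/9
D(P, m) = -4 (D(P, m) = 12*(-⅓) = -4)
Q = -1/4206107 (Q = 1/(-4*109*(-162) - 4276739) = 1/(-436*(-162) - 4276739) = 1/(70632 - 4276739) = 1/(-4206107) = -1/4206107 ≈ -2.3775e-7)
(147660/2478849 - 1695484/Y(-823)) - Q = (147660/2478849 - 1695484/(-3 + (⅑)*(-823))) - 1*(-1/4206107) = (147660*(1/2478849) - 1695484/(-3 - 823/9)) + 1/4206107 = (49220/826283 - 1695484/(-850/9)) + 1/4206107 = (49220/826283 - 1695484*(-9/850)) + 1/4206107 = (49220/826283 + 7629678/425) + 1/4206107 = 6304294145374/351170275 + 1/4206107 = 26516535735267769293/1477059751869425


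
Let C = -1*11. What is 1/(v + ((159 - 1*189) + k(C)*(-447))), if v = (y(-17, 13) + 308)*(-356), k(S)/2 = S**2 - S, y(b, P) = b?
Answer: -1/221634 ≈ -4.5119e-6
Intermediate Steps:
C = -11
k(S) = -2*S + 2*S**2 (k(S) = 2*(S**2 - S) = -2*S + 2*S**2)
v = -103596 (v = (-17 + 308)*(-356) = 291*(-356) = -103596)
1/(v + ((159 - 1*189) + k(C)*(-447))) = 1/(-103596 + ((159 - 1*189) + (2*(-11)*(-1 - 11))*(-447))) = 1/(-103596 + ((159 - 189) + (2*(-11)*(-12))*(-447))) = 1/(-103596 + (-30 + 264*(-447))) = 1/(-103596 + (-30 - 118008)) = 1/(-103596 - 118038) = 1/(-221634) = -1/221634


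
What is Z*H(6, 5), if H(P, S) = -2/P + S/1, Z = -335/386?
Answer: -2345/579 ≈ -4.0501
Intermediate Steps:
Z = -335/386 (Z = -335*1/386 = -335/386 ≈ -0.86788)
H(P, S) = S - 2/P (H(P, S) = -2/P + S*1 = -2/P + S = S - 2/P)
Z*H(6, 5) = -335*(5 - 2/6)/386 = -335*(5 - 2*⅙)/386 = -335*(5 - ⅓)/386 = -335/386*14/3 = -2345/579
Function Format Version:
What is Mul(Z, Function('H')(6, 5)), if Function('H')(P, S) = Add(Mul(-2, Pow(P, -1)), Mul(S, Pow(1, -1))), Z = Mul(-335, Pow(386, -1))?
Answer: Rational(-2345, 579) ≈ -4.0501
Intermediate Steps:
Z = Rational(-335, 386) (Z = Mul(-335, Rational(1, 386)) = Rational(-335, 386) ≈ -0.86788)
Function('H')(P, S) = Add(S, Mul(-2, Pow(P, -1))) (Function('H')(P, S) = Add(Mul(-2, Pow(P, -1)), Mul(S, 1)) = Add(Mul(-2, Pow(P, -1)), S) = Add(S, Mul(-2, Pow(P, -1))))
Mul(Z, Function('H')(6, 5)) = Mul(Rational(-335, 386), Add(5, Mul(-2, Pow(6, -1)))) = Mul(Rational(-335, 386), Add(5, Mul(-2, Rational(1, 6)))) = Mul(Rational(-335, 386), Add(5, Rational(-1, 3))) = Mul(Rational(-335, 386), Rational(14, 3)) = Rational(-2345, 579)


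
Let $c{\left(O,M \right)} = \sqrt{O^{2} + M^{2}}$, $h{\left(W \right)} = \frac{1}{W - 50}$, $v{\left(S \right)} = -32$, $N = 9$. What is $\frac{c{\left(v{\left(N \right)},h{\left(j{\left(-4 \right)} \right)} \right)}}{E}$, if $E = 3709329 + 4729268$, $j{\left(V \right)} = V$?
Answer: $\frac{\sqrt{2985985}}{455684238} \approx 3.7921 \cdot 10^{-6}$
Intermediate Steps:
$h{\left(W \right)} = \frac{1}{-50 + W}$
$E = 8438597$
$c{\left(O,M \right)} = \sqrt{M^{2} + O^{2}}$
$\frac{c{\left(v{\left(N \right)},h{\left(j{\left(-4 \right)} \right)} \right)}}{E} = \frac{\sqrt{\left(\frac{1}{-50 - 4}\right)^{2} + \left(-32\right)^{2}}}{8438597} = \sqrt{\left(\frac{1}{-54}\right)^{2} + 1024} \cdot \frac{1}{8438597} = \sqrt{\left(- \frac{1}{54}\right)^{2} + 1024} \cdot \frac{1}{8438597} = \sqrt{\frac{1}{2916} + 1024} \cdot \frac{1}{8438597} = \sqrt{\frac{2985985}{2916}} \cdot \frac{1}{8438597} = \frac{\sqrt{2985985}}{54} \cdot \frac{1}{8438597} = \frac{\sqrt{2985985}}{455684238}$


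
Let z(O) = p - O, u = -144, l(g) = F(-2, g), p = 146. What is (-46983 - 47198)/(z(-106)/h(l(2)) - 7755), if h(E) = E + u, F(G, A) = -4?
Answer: 3484697/286998 ≈ 12.142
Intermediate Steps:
l(g) = -4
h(E) = -144 + E (h(E) = E - 144 = -144 + E)
z(O) = 146 - O
(-46983 - 47198)/(z(-106)/h(l(2)) - 7755) = (-46983 - 47198)/((146 - 1*(-106))/(-144 - 4) - 7755) = -94181/((146 + 106)/(-148) - 7755) = -94181/(252*(-1/148) - 7755) = -94181/(-63/37 - 7755) = -94181/(-286998/37) = -94181*(-37/286998) = 3484697/286998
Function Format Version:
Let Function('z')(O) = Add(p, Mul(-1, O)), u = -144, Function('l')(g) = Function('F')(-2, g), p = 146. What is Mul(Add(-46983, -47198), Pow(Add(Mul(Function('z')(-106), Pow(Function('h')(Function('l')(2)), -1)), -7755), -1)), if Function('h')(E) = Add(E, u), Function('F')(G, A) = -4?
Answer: Rational(3484697, 286998) ≈ 12.142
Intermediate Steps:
Function('l')(g) = -4
Function('h')(E) = Add(-144, E) (Function('h')(E) = Add(E, -144) = Add(-144, E))
Function('z')(O) = Add(146, Mul(-1, O))
Mul(Add(-46983, -47198), Pow(Add(Mul(Function('z')(-106), Pow(Function('h')(Function('l')(2)), -1)), -7755), -1)) = Mul(Add(-46983, -47198), Pow(Add(Mul(Add(146, Mul(-1, -106)), Pow(Add(-144, -4), -1)), -7755), -1)) = Mul(-94181, Pow(Add(Mul(Add(146, 106), Pow(-148, -1)), -7755), -1)) = Mul(-94181, Pow(Add(Mul(252, Rational(-1, 148)), -7755), -1)) = Mul(-94181, Pow(Add(Rational(-63, 37), -7755), -1)) = Mul(-94181, Pow(Rational(-286998, 37), -1)) = Mul(-94181, Rational(-37, 286998)) = Rational(3484697, 286998)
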